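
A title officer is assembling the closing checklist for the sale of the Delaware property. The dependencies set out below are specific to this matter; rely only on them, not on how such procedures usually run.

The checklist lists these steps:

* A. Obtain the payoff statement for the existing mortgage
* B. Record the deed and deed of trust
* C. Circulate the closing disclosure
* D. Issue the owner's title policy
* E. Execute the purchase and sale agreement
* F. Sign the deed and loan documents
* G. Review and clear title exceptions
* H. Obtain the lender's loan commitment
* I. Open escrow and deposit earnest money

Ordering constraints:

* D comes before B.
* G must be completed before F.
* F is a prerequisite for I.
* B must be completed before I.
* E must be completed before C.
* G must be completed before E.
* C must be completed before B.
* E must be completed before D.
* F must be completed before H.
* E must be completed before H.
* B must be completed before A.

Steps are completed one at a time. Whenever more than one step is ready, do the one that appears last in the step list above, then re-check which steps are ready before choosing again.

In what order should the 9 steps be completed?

Only G has no prerequisites, so it is first.
F and E are both available; F is listed later → F.
That leaves E as the only ready step → E.
Now H, D and C have their prerequisites met. H is listed later, so H next.
Now D and C have their prerequisites met. D is listed later, so D next.
Next only C has its prerequisites met → C.
B is the only step now ready → B.
I and A are both available; I is listed later → I.
A is the only step now ready → A.

G → F → E → H → D → C → B → I → A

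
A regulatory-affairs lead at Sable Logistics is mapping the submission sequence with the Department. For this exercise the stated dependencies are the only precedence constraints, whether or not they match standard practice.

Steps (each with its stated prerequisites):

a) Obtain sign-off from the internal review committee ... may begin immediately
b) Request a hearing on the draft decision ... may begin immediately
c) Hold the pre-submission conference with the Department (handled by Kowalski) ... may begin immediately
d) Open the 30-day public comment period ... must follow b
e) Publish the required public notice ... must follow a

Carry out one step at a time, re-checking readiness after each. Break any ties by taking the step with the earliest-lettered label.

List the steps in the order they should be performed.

a → b → c → d → e

Nothing is required for a, b and c. a has the earlier label → a first.
e now also ready, so the ready set is {b, c, e}; b has the earlier label → b.
d now also ready, so the ready set is {c, d, e}; c has the earlier label → c.
Now d and e have their prerequisites met. d has the earlier label, so d next.
e needed a, now all done → e.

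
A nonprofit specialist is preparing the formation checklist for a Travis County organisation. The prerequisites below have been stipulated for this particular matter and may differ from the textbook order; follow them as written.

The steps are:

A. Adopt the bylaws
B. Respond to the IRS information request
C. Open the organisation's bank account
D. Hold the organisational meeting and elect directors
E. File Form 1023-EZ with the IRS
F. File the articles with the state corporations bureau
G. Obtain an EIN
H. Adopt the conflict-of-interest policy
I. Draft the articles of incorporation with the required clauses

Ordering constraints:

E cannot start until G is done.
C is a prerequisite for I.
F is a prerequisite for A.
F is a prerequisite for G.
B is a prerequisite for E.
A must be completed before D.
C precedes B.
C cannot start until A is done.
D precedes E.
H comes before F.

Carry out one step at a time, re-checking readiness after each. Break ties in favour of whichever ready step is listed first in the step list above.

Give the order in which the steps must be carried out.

H F A C B D G E I

H is the only step with nothing outstanding, so it goes first.
That leaves F as the only ready step → F.
Ready: A and G. A is listed earlier → A.
C, D and G are all available; C is listed earlier → C.
Now B, D, G and I have their prerequisites met. B is listed earlier, so B next.
D, G and I are all available; D is listed earlier → D.
Ready: G and I. G is listed earlier → G.
E and I are both available; E is listed earlier → E.
I needed C, now all done → I.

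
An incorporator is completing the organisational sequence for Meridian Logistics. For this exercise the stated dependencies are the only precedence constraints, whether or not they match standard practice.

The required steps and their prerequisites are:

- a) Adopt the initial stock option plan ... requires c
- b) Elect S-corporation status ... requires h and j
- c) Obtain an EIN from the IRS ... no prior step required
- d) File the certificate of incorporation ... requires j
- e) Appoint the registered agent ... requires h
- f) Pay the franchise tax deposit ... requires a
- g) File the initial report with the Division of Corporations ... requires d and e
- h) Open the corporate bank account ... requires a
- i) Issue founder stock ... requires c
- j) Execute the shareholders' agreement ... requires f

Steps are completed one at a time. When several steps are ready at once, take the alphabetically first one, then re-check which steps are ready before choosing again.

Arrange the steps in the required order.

c → a → f → h → e → i → j → b → d → g

c has no prerequisites → c first.
Now a and i have their prerequisites met. a has the earlier label, so a next.
Ready: f, h and i. f has the earlier label → f.
Ready: h, i and j. h has the earlier label → h.
Now e, i and j have their prerequisites met. e has the earlier label, so e next.
Now i and j have their prerequisites met. i has the earlier label, so i next.
j needed f, now all done → j.
Ready: b and d. b has the earlier label → b.
That leaves d as the only ready step → d.
Next only g has its prerequisites met → g.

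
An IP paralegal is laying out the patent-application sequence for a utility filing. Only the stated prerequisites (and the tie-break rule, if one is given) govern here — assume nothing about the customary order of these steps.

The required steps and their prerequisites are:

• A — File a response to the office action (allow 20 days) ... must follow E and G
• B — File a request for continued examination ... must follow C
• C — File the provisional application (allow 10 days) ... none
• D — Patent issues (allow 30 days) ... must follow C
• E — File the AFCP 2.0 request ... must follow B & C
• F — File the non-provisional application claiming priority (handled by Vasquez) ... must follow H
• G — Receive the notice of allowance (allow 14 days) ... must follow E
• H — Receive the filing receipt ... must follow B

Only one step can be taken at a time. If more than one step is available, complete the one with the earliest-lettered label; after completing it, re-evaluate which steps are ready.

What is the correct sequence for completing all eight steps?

C, B, D, E, G, A, H, F

Only C has no prerequisites, so it is first.
Now B and D have their prerequisites met. B has the earlier label, so B next.
E and H now also ready, so the ready set is {D, E, H}; D has the earlier label → D.
E and H are both available; E has the earlier label → E.
G now also ready, so the ready set is {G, H}; G has the earlier label → G.
A now also ready, so the ready set is {A, H}; A has the earlier label → A.
That leaves H as the only ready step → H.
F needed H, now all done → F.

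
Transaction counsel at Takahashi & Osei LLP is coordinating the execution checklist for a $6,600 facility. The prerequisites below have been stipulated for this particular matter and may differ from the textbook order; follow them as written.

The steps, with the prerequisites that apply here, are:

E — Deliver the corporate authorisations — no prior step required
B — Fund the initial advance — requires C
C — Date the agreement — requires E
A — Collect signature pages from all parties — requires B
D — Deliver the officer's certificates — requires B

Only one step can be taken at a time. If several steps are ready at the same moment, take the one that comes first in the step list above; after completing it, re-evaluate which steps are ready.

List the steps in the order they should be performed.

E, C, B, A, D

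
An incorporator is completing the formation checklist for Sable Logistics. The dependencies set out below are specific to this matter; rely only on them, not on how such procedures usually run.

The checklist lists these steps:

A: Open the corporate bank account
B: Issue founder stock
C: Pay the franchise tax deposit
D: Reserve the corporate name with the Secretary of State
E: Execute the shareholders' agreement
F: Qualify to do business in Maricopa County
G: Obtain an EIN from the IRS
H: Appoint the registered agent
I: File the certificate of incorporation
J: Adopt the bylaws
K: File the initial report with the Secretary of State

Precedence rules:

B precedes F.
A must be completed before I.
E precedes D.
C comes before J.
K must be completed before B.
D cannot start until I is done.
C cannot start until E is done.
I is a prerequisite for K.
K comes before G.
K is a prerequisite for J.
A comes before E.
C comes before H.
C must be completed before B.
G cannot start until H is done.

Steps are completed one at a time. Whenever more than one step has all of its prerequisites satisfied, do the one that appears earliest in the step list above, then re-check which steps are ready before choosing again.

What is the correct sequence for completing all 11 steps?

A, E, C, H, I, D, K, B, F, G, J

A is the only step with nothing outstanding, so it goes first.
Now E and I have their prerequisites met. E is listed earlier, so E next.
C and I are both available; C is listed earlier → C.
H now also ready, so the ready set is {H, I}; H is listed earlier → H.
I needed A, now all done → I.
Ready: D and K. D is listed earlier → D.
K needed I, now all done → K.
Ready: B, G and J. B is listed earlier → B.
F, G and J are all available; F is listed earlier → F.
Now G and J have their prerequisites met. G is listed earlier, so G next.
J needed C and K, now all done → J.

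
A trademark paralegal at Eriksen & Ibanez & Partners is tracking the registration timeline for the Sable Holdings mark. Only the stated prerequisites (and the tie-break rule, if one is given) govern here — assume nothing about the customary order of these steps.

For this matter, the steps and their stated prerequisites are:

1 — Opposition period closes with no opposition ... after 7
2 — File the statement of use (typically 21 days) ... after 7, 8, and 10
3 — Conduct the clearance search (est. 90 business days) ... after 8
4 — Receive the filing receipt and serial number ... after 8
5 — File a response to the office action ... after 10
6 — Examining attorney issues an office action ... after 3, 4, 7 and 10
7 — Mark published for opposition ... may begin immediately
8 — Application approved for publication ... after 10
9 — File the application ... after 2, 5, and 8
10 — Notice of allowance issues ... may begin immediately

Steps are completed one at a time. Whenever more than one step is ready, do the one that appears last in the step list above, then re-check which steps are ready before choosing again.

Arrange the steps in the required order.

10 8 7 5 4 3 6 2 9 1

10 and 7 have no prerequisites; 10 is listed later, so 10 is first.
Now 8, 7 and 5 have their prerequisites met. 8 is listed later, so 8 next.
Now 7, 5, 4 and 3 have their prerequisites met. 7 is listed later, so 7 next.
2 and 1 now also ready, so the ready set is {5, 4, 3, 2, 1}; 5 is listed later → 5.
Ready: 4, 3, 2 and 1. 4 is listed later → 4.
3, 2 and 1 are all available; 3 is listed later → 3.
Ready: 6, 2 and 1. 6 is listed later → 6.
Now 2 and 1 have their prerequisites met. 2 is listed later, so 2 next.
9 and 1 are both available; 9 is listed later → 9.
That leaves 1 as the only ready step → 1.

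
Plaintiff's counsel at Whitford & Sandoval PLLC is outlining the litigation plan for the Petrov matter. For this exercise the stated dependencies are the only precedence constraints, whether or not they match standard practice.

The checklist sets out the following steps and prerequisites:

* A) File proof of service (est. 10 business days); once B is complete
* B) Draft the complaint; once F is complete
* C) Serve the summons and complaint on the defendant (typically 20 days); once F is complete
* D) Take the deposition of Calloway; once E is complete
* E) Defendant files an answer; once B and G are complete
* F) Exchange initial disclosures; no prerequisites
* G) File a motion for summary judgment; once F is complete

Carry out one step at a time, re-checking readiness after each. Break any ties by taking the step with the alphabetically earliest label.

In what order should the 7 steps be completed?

F, B, A, C, G, E, D

F is the only step with nothing outstanding, so it goes first.
Now B, C and G have their prerequisites met. B has the earlier label, so B next.
A now also ready, so the ready set is {A, C, G}; A has the earlier label → A.
C and G are both available; C has the earlier label → C.
That leaves G as the only ready step → G.
Next only E has its prerequisites met → E.
D needed E, now all done → D.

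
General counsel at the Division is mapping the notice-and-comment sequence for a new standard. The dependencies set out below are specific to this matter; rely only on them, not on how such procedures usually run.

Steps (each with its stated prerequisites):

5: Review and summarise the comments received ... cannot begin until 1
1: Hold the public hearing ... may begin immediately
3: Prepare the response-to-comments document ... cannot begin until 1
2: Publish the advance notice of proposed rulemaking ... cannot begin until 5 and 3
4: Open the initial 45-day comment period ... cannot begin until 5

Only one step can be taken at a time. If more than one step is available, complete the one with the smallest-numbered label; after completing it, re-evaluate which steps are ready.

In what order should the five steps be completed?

1 has no prerequisites → 1 first.
Now 3 and 5 have their prerequisites met. 3 has the earlier label, so 3 next.
5 is the only step now ready → 5.
Ready: 2 and 4. 2 has the earlier label → 2.
4 needed 5, now all done → 4.

1 → 3 → 5 → 2 → 4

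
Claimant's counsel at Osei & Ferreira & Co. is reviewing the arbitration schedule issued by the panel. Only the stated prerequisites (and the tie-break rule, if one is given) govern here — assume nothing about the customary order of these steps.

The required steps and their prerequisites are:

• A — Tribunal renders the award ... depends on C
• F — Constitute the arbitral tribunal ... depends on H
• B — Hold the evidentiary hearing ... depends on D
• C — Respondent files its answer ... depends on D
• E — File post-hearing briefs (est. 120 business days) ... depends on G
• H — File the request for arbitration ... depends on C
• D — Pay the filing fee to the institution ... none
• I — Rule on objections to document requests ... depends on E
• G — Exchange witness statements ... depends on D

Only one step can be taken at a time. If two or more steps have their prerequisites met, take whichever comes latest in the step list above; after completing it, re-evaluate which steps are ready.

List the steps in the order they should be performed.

Only D has no prerequisites, so it is first.
G, C and B are all available; G is listed later → G.
E now also ready, so the ready set is {E, C, B}; E is listed later → E.
I now also ready, so the ready set is {I, C, B}; I is listed later → I.
Ready: C and B. C is listed later → C.
H, B and A are all available; H is listed later → H.
F now also ready, so the ready set is {B, F, A}; B is listed later → B.
Ready: F and A. F is listed later → F.
A needed C, now all done → A.

D G E I C H B F A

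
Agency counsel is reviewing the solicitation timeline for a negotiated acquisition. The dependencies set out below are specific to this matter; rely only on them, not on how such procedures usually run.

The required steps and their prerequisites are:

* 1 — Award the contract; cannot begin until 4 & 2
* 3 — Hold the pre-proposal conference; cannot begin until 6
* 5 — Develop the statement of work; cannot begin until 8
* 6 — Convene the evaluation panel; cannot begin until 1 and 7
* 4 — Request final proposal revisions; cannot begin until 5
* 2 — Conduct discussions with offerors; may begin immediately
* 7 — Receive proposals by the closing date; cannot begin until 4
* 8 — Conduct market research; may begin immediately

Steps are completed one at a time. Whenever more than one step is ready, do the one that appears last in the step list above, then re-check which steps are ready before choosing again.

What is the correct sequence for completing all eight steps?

Nothing is required for 8 and 2. 8 is listed later → 8 first.
5 now also ready, so the ready set is {2, 5}; 2 is listed later → 2.
5 is the only step now ready → 5.
4 needed 5, now all done → 4.
Now 7 and 1 have their prerequisites met. 7 is listed later, so 7 next.
1 needed 2 and 4, now all done → 1.
6 needed 7 and 1, now all done → 6.
3 needed 6, now all done → 3.

8, 2, 5, 4, 7, 1, 6, 3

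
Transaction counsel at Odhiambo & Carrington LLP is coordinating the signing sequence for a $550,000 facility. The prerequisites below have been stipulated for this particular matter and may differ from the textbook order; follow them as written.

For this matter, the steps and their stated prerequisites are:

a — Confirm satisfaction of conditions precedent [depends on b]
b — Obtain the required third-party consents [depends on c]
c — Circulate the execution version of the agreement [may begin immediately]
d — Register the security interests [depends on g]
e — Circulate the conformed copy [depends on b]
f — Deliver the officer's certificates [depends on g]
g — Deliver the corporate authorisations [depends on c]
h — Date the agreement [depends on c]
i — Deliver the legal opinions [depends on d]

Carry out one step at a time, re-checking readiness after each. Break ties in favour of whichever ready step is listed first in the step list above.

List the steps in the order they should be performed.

c, b, a, e, g, d, f, h, i

Only c has no prerequisites, so it is first.
b, g and h are all available; b is listed earlier → b.
Ready: a, e, g and h. a is listed earlier → a.
Ready: e, g and h. e is listed earlier → e.
g and h are both available; g is listed earlier → g.
Now d, f and h have their prerequisites met. d is listed earlier, so d next.
Ready: f, h and i. f is listed earlier → f.
h and i are both available; h is listed earlier → h.
i is the only step now ready → i.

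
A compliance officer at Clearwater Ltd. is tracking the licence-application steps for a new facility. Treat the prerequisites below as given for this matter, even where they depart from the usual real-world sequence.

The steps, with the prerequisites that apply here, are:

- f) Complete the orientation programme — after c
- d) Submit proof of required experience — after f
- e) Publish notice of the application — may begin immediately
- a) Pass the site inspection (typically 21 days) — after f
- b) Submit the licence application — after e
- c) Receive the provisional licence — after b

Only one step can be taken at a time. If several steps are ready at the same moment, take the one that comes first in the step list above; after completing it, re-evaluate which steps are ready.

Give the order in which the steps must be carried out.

e, b, c, f, d, a

e is the only step with nothing outstanding, so it goes first.
Next only b has its prerequisites met → b.
c is the only step now ready → c.
That leaves f as the only ready step → f.
Ready: d and a. d is listed earlier → d.
a needed f, now all done → a.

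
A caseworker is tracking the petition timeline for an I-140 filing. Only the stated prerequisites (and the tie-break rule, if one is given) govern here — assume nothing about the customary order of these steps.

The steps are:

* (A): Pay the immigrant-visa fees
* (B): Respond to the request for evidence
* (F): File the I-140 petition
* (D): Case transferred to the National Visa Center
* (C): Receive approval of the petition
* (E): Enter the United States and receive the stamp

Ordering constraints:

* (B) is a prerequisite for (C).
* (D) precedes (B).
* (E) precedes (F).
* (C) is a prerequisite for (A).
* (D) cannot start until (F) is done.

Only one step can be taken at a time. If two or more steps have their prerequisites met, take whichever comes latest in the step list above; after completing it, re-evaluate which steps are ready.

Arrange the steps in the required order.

(E) has no prerequisites → (E) first.
(F) needed (E), now all done → (F).
That leaves (D) as the only ready step → (D).
That leaves (B) as the only ready step → (B).
Next only (C) has its prerequisites met → (C).
Next only (A) has its prerequisites met → (A).

(E) (F) (D) (B) (C) (A)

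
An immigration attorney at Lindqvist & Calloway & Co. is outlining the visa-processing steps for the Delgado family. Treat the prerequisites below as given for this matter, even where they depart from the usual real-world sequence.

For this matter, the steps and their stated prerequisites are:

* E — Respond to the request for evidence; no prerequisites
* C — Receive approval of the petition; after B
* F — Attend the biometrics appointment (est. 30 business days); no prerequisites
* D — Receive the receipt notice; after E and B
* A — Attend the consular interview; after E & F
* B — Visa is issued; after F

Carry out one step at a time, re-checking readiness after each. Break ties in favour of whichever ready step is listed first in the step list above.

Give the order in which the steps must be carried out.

E, F, A, B, C, D

E and F have no prerequisites; E is listed earlier, so E is first.
That leaves F as the only ready step → F.
Ready: A and B. A is listed earlier → A.
That leaves B as the only ready step → B.
Ready: C and D. C is listed earlier → C.
Next only D has its prerequisites met → D.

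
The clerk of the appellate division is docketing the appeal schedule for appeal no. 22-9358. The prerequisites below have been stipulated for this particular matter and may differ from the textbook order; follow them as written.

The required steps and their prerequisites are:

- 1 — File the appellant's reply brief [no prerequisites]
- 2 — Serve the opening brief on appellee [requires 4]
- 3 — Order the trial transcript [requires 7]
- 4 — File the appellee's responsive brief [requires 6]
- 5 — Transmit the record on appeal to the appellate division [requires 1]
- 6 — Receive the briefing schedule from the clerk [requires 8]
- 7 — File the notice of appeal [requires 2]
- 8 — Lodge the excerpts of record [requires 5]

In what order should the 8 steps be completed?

1 → 5 → 8 → 6 → 4 → 2 → 7 → 3

1 is the only step with nothing outstanding, so it goes first.
5 needed 1, now all done → 5.
8 needed 5, now all done → 8.
6 needed 8, now all done → 6.
That leaves 4 as the only ready step → 4.
That leaves 2 as the only ready step → 2.
7 is the only step now ready → 7.
That leaves 3 as the only ready step → 3.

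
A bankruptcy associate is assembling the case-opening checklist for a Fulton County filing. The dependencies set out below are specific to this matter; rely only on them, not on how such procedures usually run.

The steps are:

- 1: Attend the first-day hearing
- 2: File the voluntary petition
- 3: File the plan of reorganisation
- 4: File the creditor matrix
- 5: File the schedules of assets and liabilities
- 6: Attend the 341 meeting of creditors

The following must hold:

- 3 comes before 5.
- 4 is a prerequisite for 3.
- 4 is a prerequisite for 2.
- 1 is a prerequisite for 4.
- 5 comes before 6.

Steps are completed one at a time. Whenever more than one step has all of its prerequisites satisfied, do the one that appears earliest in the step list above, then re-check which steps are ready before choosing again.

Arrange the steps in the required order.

1 4 2 3 5 6

Only 1 has no prerequisites, so it is first.
4 is the only step now ready → 4.
2 and 3 are both available; 2 is listed earlier → 2.
3 is the only step now ready → 3.
Next only 5 has its prerequisites met → 5.
Next only 6 has its prerequisites met → 6.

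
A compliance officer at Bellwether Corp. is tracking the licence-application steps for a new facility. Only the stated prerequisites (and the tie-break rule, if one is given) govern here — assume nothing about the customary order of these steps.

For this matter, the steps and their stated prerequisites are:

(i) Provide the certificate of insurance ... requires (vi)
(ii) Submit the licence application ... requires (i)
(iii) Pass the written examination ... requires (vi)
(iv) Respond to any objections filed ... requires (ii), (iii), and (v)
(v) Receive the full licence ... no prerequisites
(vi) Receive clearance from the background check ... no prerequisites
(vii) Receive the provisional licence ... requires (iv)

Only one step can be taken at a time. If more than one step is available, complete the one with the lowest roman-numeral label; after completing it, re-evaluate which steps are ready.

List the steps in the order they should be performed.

(v) → (vi) → (i) → (ii) → (iii) → (iv) → (vii)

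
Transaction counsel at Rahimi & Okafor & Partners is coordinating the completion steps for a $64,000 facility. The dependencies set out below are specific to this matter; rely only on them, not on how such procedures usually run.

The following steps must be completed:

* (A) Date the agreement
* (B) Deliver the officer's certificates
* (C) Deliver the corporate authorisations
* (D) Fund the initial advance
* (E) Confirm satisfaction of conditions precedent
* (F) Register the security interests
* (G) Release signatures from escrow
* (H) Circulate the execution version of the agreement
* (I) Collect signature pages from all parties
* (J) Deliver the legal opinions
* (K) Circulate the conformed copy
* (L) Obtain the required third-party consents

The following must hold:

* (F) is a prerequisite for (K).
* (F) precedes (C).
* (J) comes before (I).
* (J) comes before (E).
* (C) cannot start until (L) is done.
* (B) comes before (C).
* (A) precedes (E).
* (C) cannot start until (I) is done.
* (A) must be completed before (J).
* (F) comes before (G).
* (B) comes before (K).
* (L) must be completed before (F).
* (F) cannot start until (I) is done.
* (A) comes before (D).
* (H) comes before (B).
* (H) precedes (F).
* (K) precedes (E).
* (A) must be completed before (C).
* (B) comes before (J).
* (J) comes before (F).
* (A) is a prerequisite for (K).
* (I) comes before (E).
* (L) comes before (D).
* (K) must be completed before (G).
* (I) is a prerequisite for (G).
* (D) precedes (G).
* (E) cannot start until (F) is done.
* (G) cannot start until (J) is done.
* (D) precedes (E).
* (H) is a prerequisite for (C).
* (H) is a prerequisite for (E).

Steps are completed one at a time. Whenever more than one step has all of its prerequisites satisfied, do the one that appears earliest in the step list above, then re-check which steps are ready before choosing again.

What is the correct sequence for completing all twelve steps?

(A) → (H) → (B) → (J) → (I) → (L) → (D) → (F) → (C) → (K) → (E) → (G)

(A), (H) and (L) have no prerequisites; (A) is listed earlier, so (A) is first.
Now (H) and (L) have their prerequisites met. (H) is listed earlier, so (H) next.
Now (B) and (L) have their prerequisites met. (B) is listed earlier, so (B) next.
(J) now also ready, so the ready set is {(J), (L)}; (J) is listed earlier → (J).
(I) now also ready, so the ready set is {(I), (L)}; (I) is listed earlier → (I).
(L) is the only step now ready → (L).
Ready: (D) and (F). (D) is listed earlier → (D).
(F) is the only step now ready → (F).
Now (C) and (K) have their prerequisites met. (C) is listed earlier, so (C) next.
(K) is the only step now ready → (K).
Now (E) and (G) have their prerequisites met. (E) is listed earlier, so (E) next.
(G) is the only step now ready → (G).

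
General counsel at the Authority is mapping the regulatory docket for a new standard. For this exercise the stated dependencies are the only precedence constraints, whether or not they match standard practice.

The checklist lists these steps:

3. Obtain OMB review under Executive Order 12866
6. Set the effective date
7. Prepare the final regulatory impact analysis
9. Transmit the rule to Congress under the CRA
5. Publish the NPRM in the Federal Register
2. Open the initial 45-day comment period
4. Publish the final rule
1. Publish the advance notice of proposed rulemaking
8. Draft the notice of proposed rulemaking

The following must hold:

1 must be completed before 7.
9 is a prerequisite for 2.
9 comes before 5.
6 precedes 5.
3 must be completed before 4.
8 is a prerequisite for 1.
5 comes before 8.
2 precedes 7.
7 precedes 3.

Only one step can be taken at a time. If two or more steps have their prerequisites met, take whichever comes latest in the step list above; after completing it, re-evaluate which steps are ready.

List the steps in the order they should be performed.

9 and 6 have no prerequisites; 9 is listed later, so 9 is first.
Now 2 and 6 have their prerequisites met. 2 is listed later, so 2 next.
That leaves 6 as the only ready step → 6.
5 needed 9 and 6, now all done → 5.
That leaves 8 as the only ready step → 8.
1 is the only step now ready → 1.
Next only 7 has its prerequisites met → 7.
Next only 3 has its prerequisites met → 3.
4 needed 3, now all done → 4.

9 2 6 5 8 1 7 3 4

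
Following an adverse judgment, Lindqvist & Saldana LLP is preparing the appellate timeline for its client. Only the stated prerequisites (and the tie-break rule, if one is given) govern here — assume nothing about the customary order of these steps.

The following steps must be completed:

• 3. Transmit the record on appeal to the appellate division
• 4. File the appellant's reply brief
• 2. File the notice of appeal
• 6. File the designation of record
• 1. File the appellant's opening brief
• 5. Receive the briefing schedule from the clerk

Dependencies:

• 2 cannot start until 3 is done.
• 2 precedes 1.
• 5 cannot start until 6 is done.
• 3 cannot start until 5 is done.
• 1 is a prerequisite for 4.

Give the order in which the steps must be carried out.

6 5 3 2 1 4

6 is the only step with nothing outstanding, so it goes first.
5 needed 6, now all done → 5.
3 needed 5, now all done → 3.
2 needed 3, now all done → 2.
Next only 1 has its prerequisites met → 1.
4 needed 1, now all done → 4.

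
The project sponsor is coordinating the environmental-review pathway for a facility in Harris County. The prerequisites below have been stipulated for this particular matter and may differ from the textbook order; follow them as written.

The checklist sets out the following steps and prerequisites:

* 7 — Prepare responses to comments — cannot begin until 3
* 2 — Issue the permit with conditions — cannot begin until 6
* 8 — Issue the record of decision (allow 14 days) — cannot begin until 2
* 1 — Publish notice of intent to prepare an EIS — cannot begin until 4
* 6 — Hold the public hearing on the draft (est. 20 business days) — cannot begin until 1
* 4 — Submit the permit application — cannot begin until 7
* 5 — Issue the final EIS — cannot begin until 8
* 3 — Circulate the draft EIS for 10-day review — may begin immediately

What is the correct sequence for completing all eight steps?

Only 3 has no prerequisites, so it is first.
That leaves 7 as the only ready step → 7.
4 is the only step now ready → 4.
1 is the only step now ready → 1.
Next only 6 has its prerequisites met → 6.
Next only 2 has its prerequisites met → 2.
8 needed 2, now all done → 8.
5 needed 8, now all done → 5.

3, 7, 4, 1, 6, 2, 8, 5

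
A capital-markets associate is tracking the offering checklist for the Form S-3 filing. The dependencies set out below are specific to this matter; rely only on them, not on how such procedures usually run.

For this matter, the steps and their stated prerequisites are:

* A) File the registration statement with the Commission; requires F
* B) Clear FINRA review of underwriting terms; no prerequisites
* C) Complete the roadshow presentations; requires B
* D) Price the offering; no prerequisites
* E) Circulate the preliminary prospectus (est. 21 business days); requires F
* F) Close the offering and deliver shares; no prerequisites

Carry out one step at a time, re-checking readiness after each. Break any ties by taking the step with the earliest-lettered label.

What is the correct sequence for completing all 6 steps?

B, C, D, F, A, E

Nothing is required for B, D and F. B has the earlier label → B first.
Ready: C, D and F. C has the earlier label → C.
Now D and F have their prerequisites met. D has the earlier label, so D next.
F is the only step now ready → F.
Now A and E have their prerequisites met. A has the earlier label, so A next.
That leaves E as the only ready step → E.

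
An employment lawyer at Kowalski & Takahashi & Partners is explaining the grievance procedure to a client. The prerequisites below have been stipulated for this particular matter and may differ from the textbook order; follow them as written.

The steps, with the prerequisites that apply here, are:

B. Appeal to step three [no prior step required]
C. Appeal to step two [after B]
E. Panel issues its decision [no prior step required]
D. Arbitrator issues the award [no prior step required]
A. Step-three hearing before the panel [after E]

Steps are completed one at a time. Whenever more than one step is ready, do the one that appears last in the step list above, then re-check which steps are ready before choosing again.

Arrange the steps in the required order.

D, E and B have no prerequisites; D is listed later, so D is first.
Now E and B have their prerequisites met. E is listed later, so E next.
A now also ready, so the ready set is {A, B}; A is listed later → A.
B is the only step now ready → B.
C needed B, now all done → C.

D → E → A → B → C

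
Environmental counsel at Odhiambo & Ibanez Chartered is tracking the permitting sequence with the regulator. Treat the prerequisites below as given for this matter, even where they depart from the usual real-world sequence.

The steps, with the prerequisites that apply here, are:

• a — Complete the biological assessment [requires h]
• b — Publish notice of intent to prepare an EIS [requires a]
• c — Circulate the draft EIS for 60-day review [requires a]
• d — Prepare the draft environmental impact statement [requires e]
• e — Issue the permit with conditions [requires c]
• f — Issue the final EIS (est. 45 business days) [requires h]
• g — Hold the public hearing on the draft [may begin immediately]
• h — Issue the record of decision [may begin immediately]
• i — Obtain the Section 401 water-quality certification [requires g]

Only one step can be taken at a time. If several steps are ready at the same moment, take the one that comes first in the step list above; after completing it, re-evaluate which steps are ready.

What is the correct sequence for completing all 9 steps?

g → h → a → b → c → e → d → f → i

g and h have no prerequisites; g is listed earlier, so g is first.
i now also ready, so the ready set is {h, i}; h is listed earlier → h.
Ready: a, f and i. a is listed earlier → a.
b and c now also ready, so the ready set is {b, c, f, i}; b is listed earlier → b.
Ready: c, f and i. c is listed earlier → c.
e, f and i are all available; e is listed earlier → e.
d now also ready, so the ready set is {d, f, i}; d is listed earlier → d.
Ready: f and i. f is listed earlier → f.
i needed g, now all done → i.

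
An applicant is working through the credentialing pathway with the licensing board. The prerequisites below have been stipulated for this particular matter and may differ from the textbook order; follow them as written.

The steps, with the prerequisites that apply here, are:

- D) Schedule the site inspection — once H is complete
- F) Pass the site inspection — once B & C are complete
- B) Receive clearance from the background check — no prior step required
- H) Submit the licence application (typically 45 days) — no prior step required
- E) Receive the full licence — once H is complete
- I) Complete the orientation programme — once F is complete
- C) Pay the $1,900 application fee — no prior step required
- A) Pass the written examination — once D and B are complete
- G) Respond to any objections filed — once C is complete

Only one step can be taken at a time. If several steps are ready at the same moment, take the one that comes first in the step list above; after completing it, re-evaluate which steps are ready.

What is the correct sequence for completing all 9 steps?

Nothing is required for B, H and C. B is listed earlier → B first.
H and C are both available; H is listed earlier → H.
D and E now also ready, so the ready set is {D, E, C}; D is listed earlier → D.
A now also ready, so the ready set is {E, C, A}; E is listed earlier → E.
C and A are both available; C is listed earlier → C.
F and G now also ready, so the ready set is {F, A, G}; F is listed earlier → F.
Ready: I, A and G. I is listed earlier → I.
A and G are both available; A is listed earlier → A.
Next only G has its prerequisites met → G.

B H D E C F I A G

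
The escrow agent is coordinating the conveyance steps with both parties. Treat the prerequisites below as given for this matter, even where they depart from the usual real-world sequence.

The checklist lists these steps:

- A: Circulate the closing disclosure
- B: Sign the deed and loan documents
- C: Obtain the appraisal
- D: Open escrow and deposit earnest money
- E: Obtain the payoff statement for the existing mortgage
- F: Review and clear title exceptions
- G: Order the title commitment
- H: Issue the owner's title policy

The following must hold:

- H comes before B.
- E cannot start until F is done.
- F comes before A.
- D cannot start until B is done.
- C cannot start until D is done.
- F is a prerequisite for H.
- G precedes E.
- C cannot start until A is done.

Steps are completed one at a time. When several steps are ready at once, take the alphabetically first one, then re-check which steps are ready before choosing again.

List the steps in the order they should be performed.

F and G have no prerequisites; F has the earlier label, so F is first.
A and H now also ready, so the ready set is {A, G, H}; A has the earlier label → A.
Now G and H have their prerequisites met. G has the earlier label, so G next.
E now also ready, so the ready set is {E, H}; E has the earlier label → E.
That leaves H as the only ready step → H.
B needed H, now all done → B.
That leaves D as the only ready step → D.
That leaves C as the only ready step → C.

F, A, G, E, H, B, D, C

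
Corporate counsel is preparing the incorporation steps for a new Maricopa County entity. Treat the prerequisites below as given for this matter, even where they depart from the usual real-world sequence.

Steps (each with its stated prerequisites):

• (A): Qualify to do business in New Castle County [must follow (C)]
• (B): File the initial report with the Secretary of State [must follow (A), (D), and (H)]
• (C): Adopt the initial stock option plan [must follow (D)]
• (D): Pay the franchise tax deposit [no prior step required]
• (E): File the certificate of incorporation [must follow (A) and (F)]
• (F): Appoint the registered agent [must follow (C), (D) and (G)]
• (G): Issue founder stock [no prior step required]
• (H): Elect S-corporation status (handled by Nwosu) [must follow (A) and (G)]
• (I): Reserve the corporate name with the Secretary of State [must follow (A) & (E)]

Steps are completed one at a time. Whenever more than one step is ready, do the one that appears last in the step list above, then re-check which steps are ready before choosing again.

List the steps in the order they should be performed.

Nothing is required for (G) and (D). (G) is listed later → (G) first.
That leaves (D) as the only ready step → (D).
(C) is the only step now ready → (C).
Ready: (F) and (A). (F) is listed later → (F).
Next only (A) has its prerequisites met → (A).
(H) and (E) are both available; (H) is listed later → (H).
Ready: (E) and (B). (E) is listed later → (E).
Ready: (I) and (B). (I) is listed later → (I).
(B) needed (H), (D) and (A), now all done → (B).

(G) (D) (C) (F) (A) (H) (E) (I) (B)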